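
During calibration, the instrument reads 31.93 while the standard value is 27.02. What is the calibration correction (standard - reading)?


Correction = standard - reading
= 27.02 - 31.93
= -4.9100

-4.9100


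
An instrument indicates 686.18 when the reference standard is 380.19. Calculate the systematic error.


Systematic error = measured - true
= 686.18 - 380.19
= 305.9900

305.9900


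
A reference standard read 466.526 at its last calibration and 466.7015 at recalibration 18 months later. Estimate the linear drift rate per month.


rate = (v2 - v1) / months
= (466.7015 - 466.526) / 18
= 0.1755 / 18
= 0.0097

0.0097


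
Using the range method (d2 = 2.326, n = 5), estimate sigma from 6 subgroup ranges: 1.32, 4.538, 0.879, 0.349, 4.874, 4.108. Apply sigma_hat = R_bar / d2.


R_bar = (1.32 + 4.538 + 0.879 + 0.349 + 4.874 + 4.108) / 6
R_bar = 16.068 / 6 = 2.678
sigma_hat = R_bar / d2 = 2.678 / 2.326 = 1.1513

1.1513


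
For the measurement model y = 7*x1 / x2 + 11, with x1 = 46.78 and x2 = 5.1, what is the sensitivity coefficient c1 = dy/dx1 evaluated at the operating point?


y = 7*x1 / x2 + 11
dy/dx1 = 7/x2
Evaluate at x2 = 5.1: c1 = 7 / 5.1
c1 = 1.3725

1.3725


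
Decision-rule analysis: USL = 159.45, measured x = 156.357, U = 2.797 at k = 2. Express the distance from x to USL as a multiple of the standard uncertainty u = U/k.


u = U / k = 2.797 / 2 = 1.3985
margin = |USL - x| = |159.45 - 156.357| = 3.093
z = margin / u = 3.093 / 1.3985
z = 2.2117

2.2117


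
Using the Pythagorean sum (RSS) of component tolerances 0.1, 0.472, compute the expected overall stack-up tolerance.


RSS = sqrt(0.1^2 + 0.472^2)
= sqrt(0.232784)
= 0.4825

0.4825


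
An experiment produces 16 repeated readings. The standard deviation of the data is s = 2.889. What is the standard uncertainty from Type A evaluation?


u_A = s / sqrt(n)
u_A = 2.889 / sqrt(16)
u_A = 2.889 / 4
u_A = 0.7222

0.7222


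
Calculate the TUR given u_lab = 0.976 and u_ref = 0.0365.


TUR = u_lab / u_ref
= 0.976 / 0.0365
= 26.7397

26.7397


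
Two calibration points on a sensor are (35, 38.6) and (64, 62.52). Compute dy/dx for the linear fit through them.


slope = (y2 - y1) / (x2 - x1)
= (62.52 - 38.6) / (64 - 35)
= 23.9200 / 29
= 0.8248

0.8248


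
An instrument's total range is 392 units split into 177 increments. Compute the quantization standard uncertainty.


resolution = range / divisions
resolution = 392 / 177 = 2.2146893
u_res = resolution / (2*sqrt(3))
u_res = 2.2146893 / 3.4641016
u_res = 0.6393

0.6393


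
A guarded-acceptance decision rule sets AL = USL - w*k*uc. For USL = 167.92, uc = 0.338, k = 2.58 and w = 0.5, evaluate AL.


U = k * uc = 2.58 * 0.338 = 0.87204
guard band g = w * U = 0.5 * 0.87204 = 0.43602
AL = USL - g = 167.92 - 0.43602
AL = 167.4840

167.4840


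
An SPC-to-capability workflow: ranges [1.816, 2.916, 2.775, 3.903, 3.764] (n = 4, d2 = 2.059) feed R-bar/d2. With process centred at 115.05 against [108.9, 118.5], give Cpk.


R_bar = (1.816 + 2.916 + 2.775 + 3.903 + 3.764) / 5 = 3.0348
sigma = R_bar / d2 = 3.0348 / 2.059 = 1.4739194
Cp = (USL - LSL)/(6*sigma) = (118.5 - 108.9)/(6*1.4739194) = 1.0855
Cpu = (118.5 - 115.05)/(3*1.4739194) = 0.7802
Cpl = (115.05 - 108.9)/(3*1.4739194) = 1.3908
Cpk = min(Cpu, Cpl) = 0.7802

0.7802


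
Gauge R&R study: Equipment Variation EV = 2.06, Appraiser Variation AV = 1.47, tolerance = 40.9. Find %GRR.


GRR = sqrt(EV^2 + AV^2) = sqrt(2.06^2 + 1.47^2) = 2.5307114
%GRR = GRR / tol * 100 = 2.5307114 / 40.9 * 100
%GRR = 6.1876

6.1876


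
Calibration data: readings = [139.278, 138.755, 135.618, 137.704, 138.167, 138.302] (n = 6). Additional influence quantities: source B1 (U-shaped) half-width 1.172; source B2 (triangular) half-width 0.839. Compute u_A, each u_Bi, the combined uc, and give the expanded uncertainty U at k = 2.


mean = (139.278 + 138.755 + 135.618 + 137.704 + 138.167 + 138.302) / 6 = 137.9706667
s = sqrt(sum((x - mean)^2)/(n-1)) = 1.2711239
u_A = s / sqrt(n) = 1.2711239 / sqrt(6) = 0.51893416
u_B1 = 1.172 / sqrt(2) = 0.82872915
u_B2 = 0.839 / sqrt(6) = 0.34252032
uc = sqrt(0.51893416^2 + 0.82872915^2 + 0.34252032^2) = 1.0360525
U = k * uc = 2 * 1.0360525
U = 2.0721

2.0721


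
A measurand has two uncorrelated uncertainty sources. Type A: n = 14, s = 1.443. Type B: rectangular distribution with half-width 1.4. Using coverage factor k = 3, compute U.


u_A = s / sqrt(n) = 1.443 / sqrt(14) = 0.38565797
u_B = half_width / sqrt(3) = 1.4 / sqrt(3) = 0.80829038
uc = sqrt(u_A^2 + u_B^2) = sqrt(0.38565797^2 + 0.80829038^2) = 0.89558105
U = k * uc = 3 * 0.89558105
U = 2.6867

2.6867


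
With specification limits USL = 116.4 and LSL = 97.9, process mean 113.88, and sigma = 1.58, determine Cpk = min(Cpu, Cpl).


Cpu = (USL - mean) / (3*sigma) = (116.4 - 113.88) / (3*1.58) = 0.5316
Cpl = (mean - LSL) / (3*sigma) = (113.88 - 97.9) / (3*1.58) = 3.3713
Cpk = min(Cpu, Cpl) = 0.5316

0.5316


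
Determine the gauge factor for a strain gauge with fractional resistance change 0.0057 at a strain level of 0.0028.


GF = (dR/R) / epsilon
= 0.0057 / 0.0028
= 2.0357

2.0357


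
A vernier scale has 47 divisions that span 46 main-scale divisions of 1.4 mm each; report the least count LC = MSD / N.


LC = MSD / n_div
= 1.4 / 47
= 0.0298

0.0298


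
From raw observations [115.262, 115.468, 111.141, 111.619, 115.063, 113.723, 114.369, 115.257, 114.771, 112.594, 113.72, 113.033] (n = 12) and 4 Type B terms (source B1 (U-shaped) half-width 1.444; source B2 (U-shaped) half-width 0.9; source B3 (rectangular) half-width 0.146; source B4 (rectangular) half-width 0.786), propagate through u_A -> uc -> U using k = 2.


mean = (115.262 + 115.468 + 111.141 + 111.619 + 115.063 + 113.723 + 114.369 + 115.257 + 114.771 + 112.594 + 113.72 + 113.033) / 12 = 113.835
s = sqrt(sum((x - mean)^2)/(n-1)) = 1.4700552
u_A = s / sqrt(n) = 1.4700552 / sqrt(12) = 0.42436838
u_B1 = 1.444 / sqrt(2) = 1.0210622
u_B2 = 0.9 / sqrt(2) = 0.6363961
u_B3 = 0.146 / sqrt(3) = 0.084293139
u_B4 = 0.786 / sqrt(3) = 0.45379731
uc = sqrt(0.42436838^2 + 1.0210622^2 + 0.6363961^2 + 0.084293139^2 + 0.45379731^2) = 1.3567217
U = k * uc = 2 * 1.3567217
U = 2.7134

2.7134


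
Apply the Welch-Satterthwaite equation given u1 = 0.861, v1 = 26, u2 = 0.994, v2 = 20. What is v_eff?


uc = sqrt(u1^2 + u2^2) = sqrt(0.861^2 + 0.994^2) = 1.3150502
v_eff = uc^4 / (u1^4/v1 + u2^4/v2)
= 1.3150502^4 / (0.861^4/26 + 0.994^4/20)
= 2.9906757 / 0.069947558
v_eff = 42.7560

42.7560


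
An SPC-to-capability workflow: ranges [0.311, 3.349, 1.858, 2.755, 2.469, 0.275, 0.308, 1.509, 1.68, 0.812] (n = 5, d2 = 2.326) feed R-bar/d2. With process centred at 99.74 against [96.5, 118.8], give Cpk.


R_bar = (0.311 + 3.349 + 1.858 + 2.755 + 2.469 + 0.275 + 0.308 + 1.509 + 1.68 + 0.812) / 10 = 1.5326
sigma = R_bar / d2 = 1.5326 / 2.326 = 0.6588994
Cp = (USL - LSL)/(6*sigma) = (118.8 - 96.5)/(6*0.6588994) = 5.6407
Cpu = (118.8 - 99.74)/(3*0.6588994) = 9.6423
Cpl = (99.74 - 96.5)/(3*0.6588994) = 1.6391
Cpk = min(Cpu, Cpl) = 1.6391

1.6391


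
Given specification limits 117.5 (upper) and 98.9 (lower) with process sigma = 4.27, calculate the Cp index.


Cp = (USL - LSL) / (6 * sigma)
= (117.5 - 98.9) / (6 * 4.27)
= 18.6000 / 25.6200
= 0.7260

0.7260


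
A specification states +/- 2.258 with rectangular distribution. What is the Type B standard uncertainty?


u_B = half_width / sqrt(3)
u_B = 2.258 / 1.7320508
u_B = 1.3037

1.3037


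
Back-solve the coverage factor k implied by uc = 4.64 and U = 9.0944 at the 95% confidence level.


k = U / uc
k = 9.0944 / 4.64
k = 1.96

1.96


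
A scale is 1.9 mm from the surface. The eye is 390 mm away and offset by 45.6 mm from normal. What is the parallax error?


error = h * offset / d
= 1.9 * 45.6 / 390
= 0.2222

0.2222


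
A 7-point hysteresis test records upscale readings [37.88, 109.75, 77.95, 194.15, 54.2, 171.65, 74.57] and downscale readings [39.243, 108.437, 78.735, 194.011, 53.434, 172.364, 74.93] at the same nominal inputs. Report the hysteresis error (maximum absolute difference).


|37.88 - 39.243| = 1.3630
|109.75 - 108.437| = 1.3130
|77.95 - 78.735| = 0.7850
|194.15 - 194.011| = 0.1390
|54.2 - 53.434| = 0.7660
|171.65 - 172.364| = 0.7140
|74.57 - 74.93| = 0.3600
hysteresis = max(diffs) = 1.3630

1.3630


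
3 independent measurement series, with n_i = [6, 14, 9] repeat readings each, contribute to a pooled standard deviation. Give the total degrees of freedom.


nu = sum_i (n_i - 1)
nu = ((6 - 1) + (14 - 1) + (9 - 1))
nu = 5 + 13 + 8
nu = 26

26


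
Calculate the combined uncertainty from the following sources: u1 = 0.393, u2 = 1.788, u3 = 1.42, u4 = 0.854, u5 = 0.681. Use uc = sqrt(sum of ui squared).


uc = sqrt(0.393^2 + 1.788^2 + 1.42^2 + 0.854^2 + 0.681^2)
uc = sqrt(6.56087)
uc = 2.5614

2.5614


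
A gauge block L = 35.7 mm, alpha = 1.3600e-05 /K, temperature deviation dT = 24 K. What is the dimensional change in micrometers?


dL = L * alpha * dT
= 35.7 * 1.3600e-05 * 24
= 0.0116525 mm
dL_um = 0.0116525 * 1000 = 11.6525 um

11.6525


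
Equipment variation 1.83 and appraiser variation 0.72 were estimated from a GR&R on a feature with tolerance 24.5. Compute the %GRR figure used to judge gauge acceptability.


GRR = sqrt(EV^2 + AV^2) = sqrt(1.83^2 + 0.72^2) = 1.9665452
%GRR = GRR / tol * 100 = 1.9665452 / 24.5 * 100
%GRR = 8.0267

8.0267


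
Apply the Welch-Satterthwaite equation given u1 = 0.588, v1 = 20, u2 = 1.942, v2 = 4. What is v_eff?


uc = sqrt(u1^2 + u2^2) = sqrt(0.588^2 + 1.942^2) = 2.0290658
v_eff = uc^4 / (u1^4/v1 + u2^4/v2)
= 2.0290658^4 / (0.588^4/20 + 1.942^4/4)
= 16.950578 / 3.5617736
v_eff = 4.7590

4.7590


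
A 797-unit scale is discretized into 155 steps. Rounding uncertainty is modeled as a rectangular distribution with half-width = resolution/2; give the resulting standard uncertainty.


resolution = range / divisions
resolution = 797 / 155 = 5.1419355
u_res = resolution / (2*sqrt(3))
u_res = 5.1419355 / 3.4641016
u_res = 1.4843

1.4843


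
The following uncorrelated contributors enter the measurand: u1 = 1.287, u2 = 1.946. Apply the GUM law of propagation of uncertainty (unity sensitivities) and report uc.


uc = sqrt(1.287^2 + 1.946^2)
uc = sqrt(5.443285)
uc = 2.3331

2.3331


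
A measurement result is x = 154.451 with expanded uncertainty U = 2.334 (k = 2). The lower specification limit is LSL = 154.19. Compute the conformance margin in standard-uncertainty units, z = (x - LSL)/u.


u = U / k = 2.334 / 2 = 1.167
margin = |LSL - x| = |154.19 - 154.451| = 0.261
z = margin / u = 0.261 / 1.167
z = 0.2237

0.2237


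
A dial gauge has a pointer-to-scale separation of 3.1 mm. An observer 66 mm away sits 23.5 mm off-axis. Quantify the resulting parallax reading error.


error = h * offset / d
= 3.1 * 23.5 / 66
= 1.1038

1.1038


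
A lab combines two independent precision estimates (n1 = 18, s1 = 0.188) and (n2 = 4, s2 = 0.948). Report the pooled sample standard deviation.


s_p = sqrt(((n1-1)*s1^2 + (n2-1)*s2^2) / (n1+n2-2))
numerator = (18-1)*0.188^2 + (4-1)*0.948^2 = 0.600848 + 2.696112 = 3.29696
denominator = 18 + 4 - 2 = 20
s_p^2 = 3.29696 / 20 = 0.164848
s_p = sqrt(0.164848) = 0.4060

0.4060


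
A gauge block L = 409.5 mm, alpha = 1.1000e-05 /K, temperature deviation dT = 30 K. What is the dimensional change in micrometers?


dL = L * alpha * dT
= 409.5 * 1.1000e-05 * 30
= 0.1351350 mm
dL_um = 0.1351350 * 1000 = 135.1350 um

135.1350


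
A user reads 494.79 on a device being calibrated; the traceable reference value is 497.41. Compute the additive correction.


Correction = standard - reading
= 497.41 - 494.79
= 2.6200

2.6200


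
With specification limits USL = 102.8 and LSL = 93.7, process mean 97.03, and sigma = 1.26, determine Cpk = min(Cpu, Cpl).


Cpu = (USL - mean) / (3*sigma) = (102.8 - 97.03) / (3*1.26) = 1.5265
Cpl = (mean - LSL) / (3*sigma) = (97.03 - 93.7) / (3*1.26) = 0.8810
Cpk = min(Cpu, Cpl) = 0.8810

0.8810


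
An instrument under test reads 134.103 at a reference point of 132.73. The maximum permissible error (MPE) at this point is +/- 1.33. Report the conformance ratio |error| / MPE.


e = indication - reference = 134.103 - 132.73 = 1.3730
|e| = 1.3730
ratio = |e| / MPE = 1.3730 / 1.33
ratio = 1.0323

1.0323


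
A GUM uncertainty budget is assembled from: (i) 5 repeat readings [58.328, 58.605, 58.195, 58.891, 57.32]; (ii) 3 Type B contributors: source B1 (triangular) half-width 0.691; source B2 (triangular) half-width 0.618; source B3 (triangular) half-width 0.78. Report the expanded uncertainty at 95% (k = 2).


mean = (58.328 + 58.605 + 58.195 + 58.891 + 57.32) / 5 = 58.2678
s = sqrt(sum((x - mean)^2)/(n-1)) = 0.5935762
u_A = s / sqrt(n) = 0.5935762 / sqrt(5) = 0.26545535
u_B1 = 0.691 / sqrt(6) = 0.28209957
u_B2 = 0.618 / sqrt(6) = 0.25229744
u_B3 = 0.78 / sqrt(6) = 0.31843367
uc = sqrt(0.26545535^2 + 0.28209957^2 + 0.25229744^2 + 0.31843367^2) = 0.56133832
U = k * uc = 2 * 0.56133832
U = 1.1227

1.1227


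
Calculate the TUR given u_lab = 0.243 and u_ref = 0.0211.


TUR = u_lab / u_ref
= 0.243 / 0.0211
= 11.5166

11.5166


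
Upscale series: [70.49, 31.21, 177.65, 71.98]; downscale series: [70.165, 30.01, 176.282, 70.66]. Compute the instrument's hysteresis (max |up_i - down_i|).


|70.49 - 70.165| = 0.3250
|31.21 - 30.01| = 1.2000
|177.65 - 176.282| = 1.3680
|71.98 - 70.66| = 1.3200
hysteresis = max(diffs) = 1.3680

1.3680


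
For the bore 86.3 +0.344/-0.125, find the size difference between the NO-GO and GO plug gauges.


GO = nominal - lower_tol (smallest hole = maximum material condition)
GO = 86.3 - 0.125 = 86.175
NO-GO = nominal + upper_tol (largest hole = least material condition)
NO-GO = 86.3 + 0.344 = 86.644
spread = NO-GO - GO = 86.644 - 86.175 = 0.4690

0.4690


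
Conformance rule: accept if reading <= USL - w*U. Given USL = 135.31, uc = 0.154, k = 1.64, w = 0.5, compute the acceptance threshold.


U = k * uc = 1.64 * 0.154 = 0.25256
guard band g = w * U = 0.5 * 0.25256 = 0.12628
AL = USL - g = 135.31 - 0.12628
AL = 135.1837

135.1837


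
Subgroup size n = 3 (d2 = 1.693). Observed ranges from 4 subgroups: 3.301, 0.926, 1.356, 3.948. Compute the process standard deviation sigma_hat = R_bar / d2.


R_bar = (3.301 + 0.926 + 1.356 + 3.948) / 4
R_bar = 9.531 / 4 = 2.38275
sigma_hat = R_bar / d2 = 2.38275 / 1.693 = 1.4074

1.4074


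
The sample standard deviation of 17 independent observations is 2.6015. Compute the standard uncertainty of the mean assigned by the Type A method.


u_A = s / sqrt(n)
u_A = 2.6015 / sqrt(17)
u_A = 2.6015 / 4.1231056
u_A = 0.6310

0.6310


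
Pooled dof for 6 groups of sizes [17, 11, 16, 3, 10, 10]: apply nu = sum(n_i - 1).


nu = sum_i (n_i - 1)
nu = ((17 - 1) + (11 - 1) + (16 - 1) + (3 - 1) + (10 - 1) + (10 - 1))
nu = 16 + 10 + 15 + 2 + 9 + 9
nu = 61

61


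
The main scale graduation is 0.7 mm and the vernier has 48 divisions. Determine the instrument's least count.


LC = MSD / n_div
= 0.7 / 48
= 0.0146

0.0146


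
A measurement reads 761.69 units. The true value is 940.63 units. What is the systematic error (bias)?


Systematic error = measured - true
= 761.69 - 940.63
= -178.9400

-178.9400


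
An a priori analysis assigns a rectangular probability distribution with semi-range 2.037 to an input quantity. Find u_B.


u_B = half_width / sqrt(3)
u_B = 2.037 / 1.7320508
u_B = 1.1761

1.1761


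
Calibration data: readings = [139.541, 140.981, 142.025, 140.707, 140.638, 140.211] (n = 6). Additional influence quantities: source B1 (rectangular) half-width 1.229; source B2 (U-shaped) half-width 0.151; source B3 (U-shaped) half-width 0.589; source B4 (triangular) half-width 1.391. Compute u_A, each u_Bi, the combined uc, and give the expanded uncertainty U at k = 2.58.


mean = (139.541 + 140.981 + 142.025 + 140.707 + 140.638 + 140.211) / 6 = 140.6838333
s = sqrt(sum((x - mean)^2)/(n-1)) = 0.82695983
u_A = s / sqrt(n) = 0.82695983 / sqrt(6) = 0.33760494
u_B1 = 1.229 / sqrt(3) = 0.70956348
u_B2 = 0.151 / sqrt(2) = 0.10677312
u_B3 = 0.589 / sqrt(2) = 0.41648589
u_B4 = 1.391 / sqrt(6) = 0.56787337
uc = sqrt(0.33760494^2 + 0.70956348^2 + 0.10677312^2 + 0.41648589^2 + 0.56787337^2) = 1.0605652
U = k * uc = 2.58 * 1.0605652
U = 2.7363

2.7363


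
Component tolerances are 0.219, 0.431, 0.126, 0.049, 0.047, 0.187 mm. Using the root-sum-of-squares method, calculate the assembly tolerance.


RSS = sqrt(0.219^2 + 0.431^2 + 0.126^2 + 0.049^2 + 0.047^2 + 0.187^2)
= sqrt(0.289177)
= 0.5378

0.5378


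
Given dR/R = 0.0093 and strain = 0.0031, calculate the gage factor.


GF = (dR/R) / epsilon
= 0.0093 / 0.0031
= 3.0000

3.0000


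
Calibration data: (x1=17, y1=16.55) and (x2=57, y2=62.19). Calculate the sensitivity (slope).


slope = (y2 - y1) / (x2 - x1)
= (62.19 - 16.55) / (57 - 17)
= 45.6400 / 40
= 1.1410

1.1410


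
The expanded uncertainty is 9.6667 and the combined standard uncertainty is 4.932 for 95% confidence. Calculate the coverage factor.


k = U / uc
k = 9.6667 / 4.932
k = 1.96

1.96


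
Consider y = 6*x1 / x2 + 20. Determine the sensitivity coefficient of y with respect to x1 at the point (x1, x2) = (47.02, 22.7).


y = 6*x1 / x2 + 20
dy/dx1 = 6/x2
Evaluate at x2 = 22.7: c1 = 6 / 22.7
c1 = 0.2643

0.2643


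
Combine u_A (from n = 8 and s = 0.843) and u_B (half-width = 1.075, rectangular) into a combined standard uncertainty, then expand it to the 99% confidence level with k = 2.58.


u_A = s / sqrt(n) = 0.843 / sqrt(8) = 0.29804551
u_B = half_width / sqrt(3) = 1.075 / sqrt(3) = 0.62065154
uc = sqrt(u_A^2 + u_B^2) = sqrt(0.29804551^2 + 0.62065154^2) = 0.68850524
U = k * uc = 2.58 * 0.68850524
U = 1.7763

1.7763


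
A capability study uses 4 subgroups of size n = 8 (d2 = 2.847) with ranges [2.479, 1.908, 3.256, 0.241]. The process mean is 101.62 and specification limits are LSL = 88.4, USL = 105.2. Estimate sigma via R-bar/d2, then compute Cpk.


R_bar = (2.479 + 1.908 + 3.256 + 0.241) / 4 = 1.971
sigma = R_bar / d2 = 1.971 / 2.847 = 0.69230769
Cp = (USL - LSL)/(6*sigma) = (105.2 - 88.4)/(6*0.69230769) = 4.0444
Cpu = (105.2 - 101.62)/(3*0.69230769) = 1.7237
Cpl = (101.62 - 88.4)/(3*0.69230769) = 6.3652
Cpk = min(Cpu, Cpl) = 1.7237

1.7237


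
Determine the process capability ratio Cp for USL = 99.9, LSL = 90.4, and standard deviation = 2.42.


Cp = (USL - LSL) / (6 * sigma)
= (99.9 - 90.4) / (6 * 2.42)
= 9.5000 / 14.5200
= 0.6543

0.6543


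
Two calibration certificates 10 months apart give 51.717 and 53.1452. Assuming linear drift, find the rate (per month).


rate = (v2 - v1) / months
= (53.1452 - 51.717) / 10
= 1.4282 / 10
= 0.1428

0.1428


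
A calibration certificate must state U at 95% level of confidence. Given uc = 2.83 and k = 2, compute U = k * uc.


U = k * uc
U = 2 * 2.83
U = 5.6600

5.6600


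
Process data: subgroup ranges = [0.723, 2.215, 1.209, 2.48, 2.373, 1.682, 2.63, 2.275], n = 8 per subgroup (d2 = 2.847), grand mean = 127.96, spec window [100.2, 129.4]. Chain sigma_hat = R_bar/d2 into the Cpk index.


R_bar = (0.723 + 2.215 + 1.209 + 2.48 + 2.373 + 1.682 + 2.63 + 2.275) / 8 = 1.948375
sigma = R_bar / d2 = 1.948375 / 2.847 = 0.68436073
Cp = (USL - LSL)/(6*sigma) = (129.4 - 100.2)/(6*0.68436073) = 7.1113
Cpu = (129.4 - 127.96)/(3*0.68436073) = 0.7014
Cpl = (127.96 - 100.2)/(3*0.68436073) = 13.5211
Cpk = min(Cpu, Cpl) = 0.7014

0.7014


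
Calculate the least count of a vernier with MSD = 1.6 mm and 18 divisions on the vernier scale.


LC = MSD / n_div
= 1.6 / 18
= 0.0889

0.0889


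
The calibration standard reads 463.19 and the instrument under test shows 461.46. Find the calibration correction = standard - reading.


Correction = standard - reading
= 463.19 - 461.46
= 1.7300

1.7300


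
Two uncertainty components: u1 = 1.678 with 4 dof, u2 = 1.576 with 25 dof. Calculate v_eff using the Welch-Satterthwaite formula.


uc = sqrt(u1^2 + u2^2) = sqrt(1.678^2 + 1.576^2) = 2.3020556
v_eff = uc^4 / (u1^4/v1 + u2^4/v2)
= 2.3020556^4 / (1.678^4/4 + 1.576^4/25)
= 28.084276 / 2.2287848
v_eff = 12.6007

12.6007


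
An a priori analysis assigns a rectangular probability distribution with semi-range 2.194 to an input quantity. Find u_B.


u_B = half_width / sqrt(3)
u_B = 2.194 / 1.7320508
u_B = 1.2667

1.2667


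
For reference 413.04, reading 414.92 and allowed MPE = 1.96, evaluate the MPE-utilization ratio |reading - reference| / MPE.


e = indication - reference = 414.92 - 413.04 = 1.8800
|e| = 1.8800
ratio = |e| / MPE = 1.8800 / 1.96
ratio = 0.9592

0.9592


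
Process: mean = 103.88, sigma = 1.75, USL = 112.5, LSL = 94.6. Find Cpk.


Cpu = (USL - mean) / (3*sigma) = (112.5 - 103.88) / (3*1.75) = 1.6419
Cpl = (mean - LSL) / (3*sigma) = (103.88 - 94.6) / (3*1.75) = 1.7676
Cpk = min(Cpu, Cpl) = 1.6419

1.6419


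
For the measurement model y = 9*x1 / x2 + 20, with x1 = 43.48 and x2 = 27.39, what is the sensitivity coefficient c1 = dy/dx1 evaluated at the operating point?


y = 9*x1 / x2 + 20
dy/dx1 = 9/x2
Evaluate at x2 = 27.39: c1 = 9 / 27.39
c1 = 0.3286

0.3286


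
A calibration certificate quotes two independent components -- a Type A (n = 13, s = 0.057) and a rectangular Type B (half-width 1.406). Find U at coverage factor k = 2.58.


u_A = s / sqrt(n) = 0.057 / sqrt(13) = 0.015808956
u_B = half_width / sqrt(3) = 1.406 / sqrt(3) = 0.81175448
uc = sqrt(u_A^2 + u_B^2) = sqrt(0.015808956^2 + 0.81175448^2) = 0.81190841
U = k * uc = 2.58 * 0.81190841
U = 2.0947

2.0947


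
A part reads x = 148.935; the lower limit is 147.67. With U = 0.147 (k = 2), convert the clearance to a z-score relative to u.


u = U / k = 0.147 / 2 = 0.0735
margin = |LSL - x| = |147.67 - 148.935| = 1.265
z = margin / u = 1.265 / 0.0735
z = 17.2109

17.2109


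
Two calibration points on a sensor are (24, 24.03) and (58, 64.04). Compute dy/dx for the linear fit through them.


slope = (y2 - y1) / (x2 - x1)
= (64.04 - 24.03) / (58 - 24)
= 40.0100 / 34
= 1.1768

1.1768


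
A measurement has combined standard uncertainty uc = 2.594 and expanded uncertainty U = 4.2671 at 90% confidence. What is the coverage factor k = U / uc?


k = U / uc
k = 4.2671 / 2.594
k = 1.645

1.645


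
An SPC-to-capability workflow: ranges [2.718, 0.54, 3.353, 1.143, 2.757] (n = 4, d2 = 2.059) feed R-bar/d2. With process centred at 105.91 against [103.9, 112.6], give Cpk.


R_bar = (2.718 + 0.54 + 3.353 + 1.143 + 2.757) / 5 = 2.1022
sigma = R_bar / d2 = 2.1022 / 2.059 = 1.0209811
Cp = (USL - LSL)/(6*sigma) = (112.6 - 103.9)/(6*1.0209811) = 1.4202
Cpu = (112.6 - 105.91)/(3*1.0209811) = 2.1842
Cpl = (105.91 - 103.9)/(3*1.0209811) = 0.6562
Cpk = min(Cpu, Cpl) = 0.6562

0.6562


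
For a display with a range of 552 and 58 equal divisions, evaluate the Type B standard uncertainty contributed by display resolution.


resolution = range / divisions
resolution = 552 / 58 = 9.5172414
u_res = resolution / (2*sqrt(3))
u_res = 9.5172414 / 3.4641016
u_res = 2.7474

2.7474


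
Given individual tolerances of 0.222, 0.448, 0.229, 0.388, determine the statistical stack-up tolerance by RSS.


RSS = sqrt(0.222^2 + 0.448^2 + 0.229^2 + 0.388^2)
= sqrt(0.452973)
= 0.6730

0.6730


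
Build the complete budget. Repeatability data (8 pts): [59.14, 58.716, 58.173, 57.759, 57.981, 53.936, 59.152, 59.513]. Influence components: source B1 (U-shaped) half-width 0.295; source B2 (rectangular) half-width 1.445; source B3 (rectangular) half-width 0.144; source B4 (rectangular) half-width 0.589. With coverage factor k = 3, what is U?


mean = (59.14 + 58.716 + 58.173 + 57.759 + 57.981 + 53.936 + 59.152 + 59.513) / 8 = 58.04625
s = sqrt(sum((x - mean)^2)/(n-1)) = 1.7734504
u_A = s / sqrt(n) = 1.7734504 / sqrt(8) = 0.6270094
u_B1 = 0.295 / sqrt(2) = 0.2085965
u_B2 = 1.445 / sqrt(3) = 0.83427114
u_B3 = 0.144 / sqrt(3) = 0.083138439
u_B4 = 0.589 / sqrt(3) = 0.34005931
uc = sqrt(0.6270094^2 + 0.2085965^2 + 0.83427114^2 + 0.083138439^2 + 0.34005931^2) = 1.1203633
U = k * uc = 3 * 1.1203633
U = 3.3611

3.3611


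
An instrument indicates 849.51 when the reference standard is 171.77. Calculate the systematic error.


Systematic error = measured - true
= 849.51 - 171.77
= 677.7400

677.7400


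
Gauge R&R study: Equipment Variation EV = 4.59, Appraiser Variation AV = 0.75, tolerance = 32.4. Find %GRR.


GRR = sqrt(EV^2 + AV^2) = sqrt(4.59^2 + 0.75^2) = 4.6508709
%GRR = GRR / tol * 100 = 4.6508709 / 32.4 * 100
%GRR = 14.3545

14.3545


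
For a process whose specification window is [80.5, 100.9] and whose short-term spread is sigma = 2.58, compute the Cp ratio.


Cp = (USL - LSL) / (6 * sigma)
= (100.9 - 80.5) / (6 * 2.58)
= 20.4000 / 15.4800
= 1.3178

1.3178


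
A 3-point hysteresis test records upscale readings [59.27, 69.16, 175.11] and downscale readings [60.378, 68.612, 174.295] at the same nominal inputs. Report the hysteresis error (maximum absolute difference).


|59.27 - 60.378| = 1.1080
|69.16 - 68.612| = 0.5480
|175.11 - 174.295| = 0.8150
hysteresis = max(diffs) = 1.1080

1.1080


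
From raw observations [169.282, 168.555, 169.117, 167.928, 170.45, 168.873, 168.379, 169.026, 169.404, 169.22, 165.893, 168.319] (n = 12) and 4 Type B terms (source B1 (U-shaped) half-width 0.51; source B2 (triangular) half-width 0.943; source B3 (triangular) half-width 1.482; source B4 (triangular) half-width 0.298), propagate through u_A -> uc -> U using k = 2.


mean = (169.282 + 168.555 + 169.117 + 167.928 + 170.45 + 168.873 + 168.379 + 169.026 + 169.404 + 169.22 + 165.893 + 168.319) / 12 = 168.7038333
s = sqrt(sum((x - mean)^2)/(n-1)) = 1.0963418
u_A = s / sqrt(n) = 1.0963418 / sqrt(12) = 0.31648662
u_B1 = 0.51 / sqrt(2) = 0.36062446
u_B2 = 0.943 / sqrt(6) = 0.38497814
u_B3 = 1.482 / sqrt(6) = 0.60502397
u_B4 = 0.298 / sqrt(6) = 0.12165799
uc = sqrt(0.31648662^2 + 0.36062446^2 + 0.38497814^2 + 0.60502397^2 + 0.12165799^2) = 0.8713648
U = k * uc = 2 * 0.8713648
U = 1.7427

1.7427


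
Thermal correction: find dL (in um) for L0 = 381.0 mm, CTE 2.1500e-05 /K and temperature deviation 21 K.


dL = L * alpha * dT
= 381.0 * 2.1500e-05 * 21
= 0.1720215 mm
dL_um = 0.1720215 * 1000 = 172.0215 um

172.0215


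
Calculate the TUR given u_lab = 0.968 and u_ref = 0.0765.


TUR = u_lab / u_ref
= 0.968 / 0.0765
= 12.6536

12.6536


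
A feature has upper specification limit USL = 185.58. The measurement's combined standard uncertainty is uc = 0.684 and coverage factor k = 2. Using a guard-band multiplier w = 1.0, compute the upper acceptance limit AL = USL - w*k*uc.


U = k * uc = 2 * 0.684 = 1.368
guard band g = w * U = 1.0 * 1.368 = 1.368
AL = USL - g = 185.58 - 1.368
AL = 184.2120

184.2120


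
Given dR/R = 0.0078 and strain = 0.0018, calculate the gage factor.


GF = (dR/R) / epsilon
= 0.0078 / 0.0018
= 4.3333

4.3333


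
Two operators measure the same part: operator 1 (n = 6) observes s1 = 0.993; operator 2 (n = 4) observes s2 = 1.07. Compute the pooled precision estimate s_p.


s_p = sqrt(((n1-1)*s1^2 + (n2-1)*s2^2) / (n1+n2-2))
numerator = (6-1)*0.993^2 + (4-1)*1.07^2 = 4.930245 + 3.4347 = 8.364945
denominator = 6 + 4 - 2 = 8
s_p^2 = 8.364945 / 8 = 1.0456181
s_p = sqrt(1.0456181) = 1.0226

1.0226


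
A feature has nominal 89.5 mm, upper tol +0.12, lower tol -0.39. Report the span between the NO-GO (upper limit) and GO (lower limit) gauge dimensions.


GO = nominal - lower_tol (smallest hole = maximum material condition)
GO = 89.5 - 0.39 = 89.11
NO-GO = nominal + upper_tol (largest hole = least material condition)
NO-GO = 89.5 + 0.12 = 89.62
spread = NO-GO - GO = 89.62 - 89.11 = 0.5100

0.5100


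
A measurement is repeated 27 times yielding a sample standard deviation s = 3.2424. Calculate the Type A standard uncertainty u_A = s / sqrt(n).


u_A = s / sqrt(n)
u_A = 3.2424 / sqrt(27)
u_A = 3.2424 / 5.1961524
u_A = 0.6240

0.6240


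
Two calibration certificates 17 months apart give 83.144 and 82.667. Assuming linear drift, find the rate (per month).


rate = (v2 - v1) / months
= (82.667 - 83.144) / 17
= -0.4770 / 17
= -0.0281

-0.0281


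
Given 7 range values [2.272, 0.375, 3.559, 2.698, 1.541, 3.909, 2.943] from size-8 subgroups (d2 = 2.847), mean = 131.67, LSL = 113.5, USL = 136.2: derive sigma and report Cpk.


R_bar = (2.272 + 0.375 + 3.559 + 2.698 + 1.541 + 3.909 + 2.943) / 7 = 2.471
sigma = R_bar / d2 = 2.471 / 2.847 = 0.86793116
Cp = (USL - LSL)/(6*sigma) = (136.2 - 113.5)/(6*0.86793116) = 4.3590
Cpu = (136.2 - 131.67)/(3*0.86793116) = 1.7398
Cpl = (131.67 - 113.5)/(3*0.86793116) = 6.9783
Cpk = min(Cpu, Cpl) = 1.7398

1.7398


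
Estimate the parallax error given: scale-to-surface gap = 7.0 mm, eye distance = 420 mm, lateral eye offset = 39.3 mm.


error = h * offset / d
= 7.0 * 39.3 / 420
= 0.6550

0.6550


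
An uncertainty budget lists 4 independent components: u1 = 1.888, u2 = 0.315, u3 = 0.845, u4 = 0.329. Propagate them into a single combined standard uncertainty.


uc = sqrt(1.888^2 + 0.315^2 + 0.845^2 + 0.329^2)
uc = sqrt(4.486035)
uc = 2.1180

2.1180


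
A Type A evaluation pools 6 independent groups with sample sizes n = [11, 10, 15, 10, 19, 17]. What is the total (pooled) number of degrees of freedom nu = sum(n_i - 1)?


nu = sum_i (n_i - 1)
nu = ((11 - 1) + (10 - 1) + (15 - 1) + (10 - 1) + (19 - 1) + (17 - 1))
nu = 10 + 9 + 14 + 9 + 18 + 16
nu = 76

76


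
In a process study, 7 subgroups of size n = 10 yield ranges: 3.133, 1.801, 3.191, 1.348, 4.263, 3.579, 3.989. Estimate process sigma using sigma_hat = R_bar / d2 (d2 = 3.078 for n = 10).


R_bar = (3.133 + 1.801 + 3.191 + 1.348 + 4.263 + 3.579 + 3.989) / 7
R_bar = 21.304 / 7 = 3.0434286
sigma_hat = R_bar / d2 = 3.0434286 / 3.078 = 0.9888

0.9888


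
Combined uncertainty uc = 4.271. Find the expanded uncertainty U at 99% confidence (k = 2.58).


U = k * uc
U = 2.58 * 4.271
U = 11.0192

11.0192


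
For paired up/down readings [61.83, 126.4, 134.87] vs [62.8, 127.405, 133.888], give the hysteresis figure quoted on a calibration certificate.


|61.83 - 62.8| = 0.9700
|126.4 - 127.405| = 1.0050
|134.87 - 133.888| = 0.9820
hysteresis = max(diffs) = 1.0050

1.0050


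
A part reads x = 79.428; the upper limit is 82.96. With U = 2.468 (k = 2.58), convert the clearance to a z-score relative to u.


u = U / k = 2.468 / 2.58 = 0.95658915
margin = |USL - x| = |82.96 - 79.428| = 3.532
z = margin / u = 3.532 / 0.95658915
z = 3.6923

3.6923


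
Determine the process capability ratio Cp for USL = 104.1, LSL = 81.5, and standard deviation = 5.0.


Cp = (USL - LSL) / (6 * sigma)
= (104.1 - 81.5) / (6 * 5.0)
= 22.6000 / 30.0000
= 0.7533

0.7533


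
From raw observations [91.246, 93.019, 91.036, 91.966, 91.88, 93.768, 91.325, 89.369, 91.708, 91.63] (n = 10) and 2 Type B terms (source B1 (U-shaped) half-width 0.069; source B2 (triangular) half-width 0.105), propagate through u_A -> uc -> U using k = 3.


mean = (91.246 + 93.019 + 91.036 + 91.966 + 91.88 + 93.768 + 91.325 + 89.369 + 91.708 + 91.63) / 10 = 91.6947
s = sqrt(sum((x - mean)^2)/(n-1)) = 1.1712018
u_A = s / sqrt(n) = 1.1712018 / sqrt(10) = 0.37036653
u_B1 = 0.069 / sqrt(2) = 0.048790368
u_B2 = 0.105 / sqrt(6) = 0.04286607
uc = sqrt(0.37036653^2 + 0.048790368^2 + 0.04286607^2) = 0.37601777
U = k * uc = 3 * 0.37601777
U = 1.1281

1.1281


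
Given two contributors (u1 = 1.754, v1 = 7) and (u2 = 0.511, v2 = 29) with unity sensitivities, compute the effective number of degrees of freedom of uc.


uc = sqrt(u1^2 + u2^2) = sqrt(1.754^2 + 0.511^2) = 1.8269201
v_eff = uc^4 / (u1^4/v1 + u2^4/v2)
= 1.8269201^4 / (1.754^4/7 + 0.511^4/29)
= 11.139821 / 1.354487
v_eff = 8.2244

8.2244


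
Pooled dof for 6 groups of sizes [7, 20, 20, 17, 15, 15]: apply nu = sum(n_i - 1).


nu = sum_i (n_i - 1)
nu = ((7 - 1) + (20 - 1) + (20 - 1) + (17 - 1) + (15 - 1) + (15 - 1))
nu = 6 + 19 + 19 + 16 + 14 + 14
nu = 88

88


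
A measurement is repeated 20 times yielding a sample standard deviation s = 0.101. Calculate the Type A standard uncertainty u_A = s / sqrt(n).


u_A = s / sqrt(n)
u_A = 0.101 / sqrt(20)
u_A = 0.101 / 4.472136
u_A = 0.0226

0.0226


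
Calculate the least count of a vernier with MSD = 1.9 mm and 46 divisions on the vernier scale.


LC = MSD / n_div
= 1.9 / 46
= 0.0413

0.0413


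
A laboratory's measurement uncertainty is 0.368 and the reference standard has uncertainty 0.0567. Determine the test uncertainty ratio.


TUR = u_lab / u_ref
= 0.368 / 0.0567
= 6.4903

6.4903


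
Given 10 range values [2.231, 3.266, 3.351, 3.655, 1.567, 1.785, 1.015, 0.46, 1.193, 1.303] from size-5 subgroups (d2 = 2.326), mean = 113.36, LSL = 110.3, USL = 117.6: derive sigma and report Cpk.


R_bar = (2.231 + 3.266 + 3.351 + 3.655 + 1.567 + 1.785 + 1.015 + 0.46 + 1.193 + 1.303) / 10 = 1.9826
sigma = R_bar / d2 = 1.9826 / 2.326 = 0.85236457
Cp = (USL - LSL)/(6*sigma) = (117.6 - 110.3)/(6*0.85236457) = 1.4274
Cpu = (117.6 - 113.36)/(3*0.85236457) = 1.6581
Cpl = (113.36 - 110.3)/(3*0.85236457) = 1.1967
Cpk = min(Cpu, Cpl) = 1.1967

1.1967


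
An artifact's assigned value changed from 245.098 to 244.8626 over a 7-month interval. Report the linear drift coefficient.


rate = (v2 - v1) / months
= (244.8626 - 245.098) / 7
= -0.2354 / 7
= -0.0336

-0.0336


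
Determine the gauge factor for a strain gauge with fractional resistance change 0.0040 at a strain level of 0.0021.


GF = (dR/R) / epsilon
= 0.0040 / 0.0021
= 1.9048

1.9048


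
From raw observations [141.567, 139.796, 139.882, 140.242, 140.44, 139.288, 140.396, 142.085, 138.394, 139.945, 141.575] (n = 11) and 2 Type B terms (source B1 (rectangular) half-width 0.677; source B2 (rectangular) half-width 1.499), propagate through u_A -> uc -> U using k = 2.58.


mean = (141.567 + 139.796 + 139.882 + 140.242 + 140.44 + 139.288 + 140.396 + 142.085 + 138.394 + 139.945 + 141.575) / 11 = 140.3281818
s = sqrt(sum((x - mean)^2)/(n-1)) = 1.0794595
u_A = s / sqrt(n) = 1.0794595 / sqrt(11) = 0.32546929
u_B1 = 0.677 / sqrt(3) = 0.39086613
u_B2 = 1.499 / sqrt(3) = 0.86544805
uc = sqrt(0.32546929^2 + 0.39086613^2 + 0.86544805^2) = 1.0038461
U = k * uc = 2.58 * 1.0038461
U = 2.5899

2.5899


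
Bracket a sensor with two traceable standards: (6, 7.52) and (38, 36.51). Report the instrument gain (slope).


slope = (y2 - y1) / (x2 - x1)
= (36.51 - 7.52) / (38 - 6)
= 28.9900 / 32
= 0.9059

0.9059


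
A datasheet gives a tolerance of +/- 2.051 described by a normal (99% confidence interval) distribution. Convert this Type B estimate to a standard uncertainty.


u_B = half_width / 2.576
u_B = 2.051 / 2.576
u_B = 0.7962

0.7962


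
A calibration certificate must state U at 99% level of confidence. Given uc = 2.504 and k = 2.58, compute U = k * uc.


U = k * uc
U = 2.58 * 2.504
U = 6.4603

6.4603


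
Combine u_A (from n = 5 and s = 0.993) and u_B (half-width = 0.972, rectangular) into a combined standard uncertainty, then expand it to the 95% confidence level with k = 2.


u_A = s / sqrt(n) = 0.993 / sqrt(5) = 0.4440831
u_B = half_width / sqrt(3) = 0.972 / sqrt(3) = 0.56118446
uc = sqrt(u_A^2 + u_B^2) = sqrt(0.4440831^2 + 0.56118446^2) = 0.71563804
U = k * uc = 2 * 0.71563804
U = 1.4313

1.4313


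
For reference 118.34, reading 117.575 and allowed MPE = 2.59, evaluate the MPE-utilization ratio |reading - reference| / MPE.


e = indication - reference = 117.575 - 118.34 = -0.7650
|e| = 0.7650
ratio = |e| / MPE = 0.7650 / 2.59
ratio = 0.2954

0.2954


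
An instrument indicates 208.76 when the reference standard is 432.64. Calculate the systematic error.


Systematic error = measured - true
= 208.76 - 432.64
= -223.8800

-223.8800


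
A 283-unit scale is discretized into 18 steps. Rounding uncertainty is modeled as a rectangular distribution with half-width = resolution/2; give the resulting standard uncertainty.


resolution = range / divisions
resolution = 283 / 18 = 15.722222
u_res = resolution / (2*sqrt(3))
u_res = 15.722222 / 3.4641016
u_res = 4.5386

4.5386


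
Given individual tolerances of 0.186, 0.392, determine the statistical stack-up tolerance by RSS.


RSS = sqrt(0.186^2 + 0.392^2)
= sqrt(0.18826)
= 0.4339

0.4339


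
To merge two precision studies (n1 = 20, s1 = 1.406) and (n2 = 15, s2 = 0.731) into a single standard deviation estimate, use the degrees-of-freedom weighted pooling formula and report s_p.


s_p = sqrt(((n1-1)*s1^2 + (n2-1)*s2^2) / (n1+n2-2))
numerator = (20-1)*1.406^2 + (15-1)*0.731^2 = 37.559884 + 7.481054 = 45.040938
denominator = 20 + 15 - 2 = 33
s_p^2 = 45.040938 / 33 = 1.3648769
s_p = sqrt(1.3648769) = 1.1683

1.1683


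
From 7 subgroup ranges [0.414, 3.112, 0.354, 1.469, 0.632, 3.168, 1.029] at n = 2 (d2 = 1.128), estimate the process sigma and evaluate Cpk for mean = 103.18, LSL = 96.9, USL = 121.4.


R_bar = (0.414 + 3.112 + 0.354 + 1.469 + 0.632 + 3.168 + 1.029) / 7 = 1.454
sigma = R_bar / d2 = 1.454 / 1.128 = 1.2890071
Cp = (USL - LSL)/(6*sigma) = (121.4 - 96.9)/(6*1.2890071) = 3.1678
Cpu = (121.4 - 103.18)/(3*1.2890071) = 4.7116
Cpl = (103.18 - 96.9)/(3*1.2890071) = 1.6240
Cpk = min(Cpu, Cpl) = 1.6240

1.6240


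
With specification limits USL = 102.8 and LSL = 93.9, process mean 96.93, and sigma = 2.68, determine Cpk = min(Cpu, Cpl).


Cpu = (USL - mean) / (3*sigma) = (102.8 - 96.93) / (3*2.68) = 0.7301
Cpl = (mean - LSL) / (3*sigma) = (96.93 - 93.9) / (3*2.68) = 0.3769
Cpk = min(Cpu, Cpl) = 0.3769

0.3769


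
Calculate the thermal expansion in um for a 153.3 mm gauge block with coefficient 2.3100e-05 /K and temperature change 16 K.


dL = L * alpha * dT
= 153.3 * 2.3100e-05 * 16
= 0.0566597 mm
dL_um = 0.0566597 * 1000 = 56.6597 um

56.6597


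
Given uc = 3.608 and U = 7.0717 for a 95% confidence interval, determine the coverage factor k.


k = U / uc
k = 7.0717 / 3.608
k = 1.96

1.96


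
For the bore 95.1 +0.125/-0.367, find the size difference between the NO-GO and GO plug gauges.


GO = nominal - lower_tol (smallest hole = maximum material condition)
GO = 95.1 - 0.367 = 94.733
NO-GO = nominal + upper_tol (largest hole = least material condition)
NO-GO = 95.1 + 0.125 = 95.225
spread = NO-GO - GO = 95.225 - 94.733 = 0.4920

0.4920


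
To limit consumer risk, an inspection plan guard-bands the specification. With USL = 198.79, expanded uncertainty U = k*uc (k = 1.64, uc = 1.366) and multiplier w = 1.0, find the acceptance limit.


U = k * uc = 1.64 * 1.366 = 2.24024
guard band g = w * U = 1.0 * 2.24024 = 2.24024
AL = USL - g = 198.79 - 2.24024
AL = 196.5498

196.5498


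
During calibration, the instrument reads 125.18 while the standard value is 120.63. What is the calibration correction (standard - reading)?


Correction = standard - reading
= 120.63 - 125.18
= -4.5500

-4.5500


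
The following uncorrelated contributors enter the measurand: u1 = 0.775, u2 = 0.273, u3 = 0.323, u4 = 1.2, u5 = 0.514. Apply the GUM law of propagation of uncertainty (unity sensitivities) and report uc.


uc = sqrt(0.775^2 + 0.273^2 + 0.323^2 + 1.2^2 + 0.514^2)
uc = sqrt(2.483679)
uc = 1.5760

1.5760


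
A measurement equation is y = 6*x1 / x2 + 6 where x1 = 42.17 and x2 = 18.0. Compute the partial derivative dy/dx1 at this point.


y = 6*x1 / x2 + 6
dy/dx1 = 6/x2
Evaluate at x2 = 18.0: c1 = 6 / 18.0
c1 = 0.3333

0.3333


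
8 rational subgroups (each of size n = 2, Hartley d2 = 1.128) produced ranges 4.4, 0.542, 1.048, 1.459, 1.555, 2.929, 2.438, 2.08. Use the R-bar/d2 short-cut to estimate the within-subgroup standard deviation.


R_bar = (4.4 + 0.542 + 1.048 + 1.459 + 1.555 + 2.929 + 2.438 + 2.08) / 8
R_bar = 16.451 / 8 = 2.056375
sigma_hat = R_bar / d2 = 2.056375 / 1.128 = 1.8230

1.8230


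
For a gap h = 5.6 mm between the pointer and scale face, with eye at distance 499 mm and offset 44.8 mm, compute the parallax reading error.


error = h * offset / d
= 5.6 * 44.8 / 499
= 0.5028

0.5028
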